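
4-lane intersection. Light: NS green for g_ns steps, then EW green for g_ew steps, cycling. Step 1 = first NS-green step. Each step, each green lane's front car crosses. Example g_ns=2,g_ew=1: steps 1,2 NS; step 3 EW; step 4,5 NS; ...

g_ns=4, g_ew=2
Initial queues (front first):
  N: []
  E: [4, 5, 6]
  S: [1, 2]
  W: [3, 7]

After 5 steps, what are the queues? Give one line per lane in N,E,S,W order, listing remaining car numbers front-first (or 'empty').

Step 1 [NS]: N:empty,E:wait,S:car1-GO,W:wait | queues: N=0 E=3 S=1 W=2
Step 2 [NS]: N:empty,E:wait,S:car2-GO,W:wait | queues: N=0 E=3 S=0 W=2
Step 3 [NS]: N:empty,E:wait,S:empty,W:wait | queues: N=0 E=3 S=0 W=2
Step 4 [NS]: N:empty,E:wait,S:empty,W:wait | queues: N=0 E=3 S=0 W=2
Step 5 [EW]: N:wait,E:car4-GO,S:wait,W:car3-GO | queues: N=0 E=2 S=0 W=1

N: empty
E: 5 6
S: empty
W: 7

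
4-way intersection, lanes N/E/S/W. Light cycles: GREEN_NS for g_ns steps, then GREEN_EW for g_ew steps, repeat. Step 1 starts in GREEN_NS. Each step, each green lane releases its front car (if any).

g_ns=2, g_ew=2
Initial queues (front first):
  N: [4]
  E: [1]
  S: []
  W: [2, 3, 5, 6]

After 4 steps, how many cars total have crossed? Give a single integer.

Answer: 4

Derivation:
Step 1 [NS]: N:car4-GO,E:wait,S:empty,W:wait | queues: N=0 E=1 S=0 W=4
Step 2 [NS]: N:empty,E:wait,S:empty,W:wait | queues: N=0 E=1 S=0 W=4
Step 3 [EW]: N:wait,E:car1-GO,S:wait,W:car2-GO | queues: N=0 E=0 S=0 W=3
Step 4 [EW]: N:wait,E:empty,S:wait,W:car3-GO | queues: N=0 E=0 S=0 W=2
Cars crossed by step 4: 4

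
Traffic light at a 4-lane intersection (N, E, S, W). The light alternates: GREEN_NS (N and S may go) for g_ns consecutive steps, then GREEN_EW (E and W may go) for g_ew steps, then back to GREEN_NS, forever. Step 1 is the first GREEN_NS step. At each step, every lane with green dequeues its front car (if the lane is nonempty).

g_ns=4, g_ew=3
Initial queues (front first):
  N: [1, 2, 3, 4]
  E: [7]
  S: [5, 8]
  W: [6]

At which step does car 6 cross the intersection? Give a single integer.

Step 1 [NS]: N:car1-GO,E:wait,S:car5-GO,W:wait | queues: N=3 E=1 S=1 W=1
Step 2 [NS]: N:car2-GO,E:wait,S:car8-GO,W:wait | queues: N=2 E=1 S=0 W=1
Step 3 [NS]: N:car3-GO,E:wait,S:empty,W:wait | queues: N=1 E=1 S=0 W=1
Step 4 [NS]: N:car4-GO,E:wait,S:empty,W:wait | queues: N=0 E=1 S=0 W=1
Step 5 [EW]: N:wait,E:car7-GO,S:wait,W:car6-GO | queues: N=0 E=0 S=0 W=0
Car 6 crosses at step 5

5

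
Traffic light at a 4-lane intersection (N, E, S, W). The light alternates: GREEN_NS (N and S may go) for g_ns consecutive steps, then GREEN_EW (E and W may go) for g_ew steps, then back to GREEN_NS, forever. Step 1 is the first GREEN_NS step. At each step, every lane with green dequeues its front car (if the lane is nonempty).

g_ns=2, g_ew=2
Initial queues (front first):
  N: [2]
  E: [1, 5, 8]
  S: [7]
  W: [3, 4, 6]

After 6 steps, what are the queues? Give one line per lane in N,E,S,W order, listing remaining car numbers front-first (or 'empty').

Step 1 [NS]: N:car2-GO,E:wait,S:car7-GO,W:wait | queues: N=0 E=3 S=0 W=3
Step 2 [NS]: N:empty,E:wait,S:empty,W:wait | queues: N=0 E=3 S=0 W=3
Step 3 [EW]: N:wait,E:car1-GO,S:wait,W:car3-GO | queues: N=0 E=2 S=0 W=2
Step 4 [EW]: N:wait,E:car5-GO,S:wait,W:car4-GO | queues: N=0 E=1 S=0 W=1
Step 5 [NS]: N:empty,E:wait,S:empty,W:wait | queues: N=0 E=1 S=0 W=1
Step 6 [NS]: N:empty,E:wait,S:empty,W:wait | queues: N=0 E=1 S=0 W=1

N: empty
E: 8
S: empty
W: 6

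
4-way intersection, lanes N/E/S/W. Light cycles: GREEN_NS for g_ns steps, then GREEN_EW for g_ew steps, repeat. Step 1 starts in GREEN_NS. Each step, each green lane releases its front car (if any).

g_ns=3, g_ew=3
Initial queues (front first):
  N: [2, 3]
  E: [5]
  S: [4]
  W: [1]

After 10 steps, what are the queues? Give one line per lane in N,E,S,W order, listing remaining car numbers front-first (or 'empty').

Step 1 [NS]: N:car2-GO,E:wait,S:car4-GO,W:wait | queues: N=1 E=1 S=0 W=1
Step 2 [NS]: N:car3-GO,E:wait,S:empty,W:wait | queues: N=0 E=1 S=0 W=1
Step 3 [NS]: N:empty,E:wait,S:empty,W:wait | queues: N=0 E=1 S=0 W=1
Step 4 [EW]: N:wait,E:car5-GO,S:wait,W:car1-GO | queues: N=0 E=0 S=0 W=0

N: empty
E: empty
S: empty
W: empty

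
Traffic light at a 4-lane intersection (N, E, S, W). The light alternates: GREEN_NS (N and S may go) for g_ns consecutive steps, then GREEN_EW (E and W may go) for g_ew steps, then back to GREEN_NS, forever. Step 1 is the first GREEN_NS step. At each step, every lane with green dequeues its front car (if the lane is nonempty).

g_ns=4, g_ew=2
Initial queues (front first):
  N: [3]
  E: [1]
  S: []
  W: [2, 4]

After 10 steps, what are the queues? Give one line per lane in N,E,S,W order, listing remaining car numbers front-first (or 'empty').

Step 1 [NS]: N:car3-GO,E:wait,S:empty,W:wait | queues: N=0 E=1 S=0 W=2
Step 2 [NS]: N:empty,E:wait,S:empty,W:wait | queues: N=0 E=1 S=0 W=2
Step 3 [NS]: N:empty,E:wait,S:empty,W:wait | queues: N=0 E=1 S=0 W=2
Step 4 [NS]: N:empty,E:wait,S:empty,W:wait | queues: N=0 E=1 S=0 W=2
Step 5 [EW]: N:wait,E:car1-GO,S:wait,W:car2-GO | queues: N=0 E=0 S=0 W=1
Step 6 [EW]: N:wait,E:empty,S:wait,W:car4-GO | queues: N=0 E=0 S=0 W=0

N: empty
E: empty
S: empty
W: empty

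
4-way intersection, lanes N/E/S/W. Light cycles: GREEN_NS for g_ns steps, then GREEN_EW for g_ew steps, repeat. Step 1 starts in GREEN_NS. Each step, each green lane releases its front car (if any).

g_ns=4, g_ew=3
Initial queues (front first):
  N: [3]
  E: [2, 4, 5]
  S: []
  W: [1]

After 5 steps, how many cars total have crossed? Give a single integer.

Answer: 3

Derivation:
Step 1 [NS]: N:car3-GO,E:wait,S:empty,W:wait | queues: N=0 E=3 S=0 W=1
Step 2 [NS]: N:empty,E:wait,S:empty,W:wait | queues: N=0 E=3 S=0 W=1
Step 3 [NS]: N:empty,E:wait,S:empty,W:wait | queues: N=0 E=3 S=0 W=1
Step 4 [NS]: N:empty,E:wait,S:empty,W:wait | queues: N=0 E=3 S=0 W=1
Step 5 [EW]: N:wait,E:car2-GO,S:wait,W:car1-GO | queues: N=0 E=2 S=0 W=0
Cars crossed by step 5: 3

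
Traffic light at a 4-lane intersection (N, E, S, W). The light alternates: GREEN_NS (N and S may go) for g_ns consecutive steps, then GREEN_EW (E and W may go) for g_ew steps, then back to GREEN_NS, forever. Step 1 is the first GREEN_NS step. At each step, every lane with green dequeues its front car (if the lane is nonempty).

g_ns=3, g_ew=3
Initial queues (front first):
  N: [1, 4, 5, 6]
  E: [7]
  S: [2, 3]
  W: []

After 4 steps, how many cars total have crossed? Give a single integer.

Step 1 [NS]: N:car1-GO,E:wait,S:car2-GO,W:wait | queues: N=3 E=1 S=1 W=0
Step 2 [NS]: N:car4-GO,E:wait,S:car3-GO,W:wait | queues: N=2 E=1 S=0 W=0
Step 3 [NS]: N:car5-GO,E:wait,S:empty,W:wait | queues: N=1 E=1 S=0 W=0
Step 4 [EW]: N:wait,E:car7-GO,S:wait,W:empty | queues: N=1 E=0 S=0 W=0
Cars crossed by step 4: 6

Answer: 6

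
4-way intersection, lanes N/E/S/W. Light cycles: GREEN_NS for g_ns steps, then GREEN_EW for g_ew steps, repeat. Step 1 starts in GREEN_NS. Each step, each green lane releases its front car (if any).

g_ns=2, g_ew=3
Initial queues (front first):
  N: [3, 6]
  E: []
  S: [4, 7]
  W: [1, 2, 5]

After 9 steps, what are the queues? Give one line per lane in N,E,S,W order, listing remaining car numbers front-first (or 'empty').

Step 1 [NS]: N:car3-GO,E:wait,S:car4-GO,W:wait | queues: N=1 E=0 S=1 W=3
Step 2 [NS]: N:car6-GO,E:wait,S:car7-GO,W:wait | queues: N=0 E=0 S=0 W=3
Step 3 [EW]: N:wait,E:empty,S:wait,W:car1-GO | queues: N=0 E=0 S=0 W=2
Step 4 [EW]: N:wait,E:empty,S:wait,W:car2-GO | queues: N=0 E=0 S=0 W=1
Step 5 [EW]: N:wait,E:empty,S:wait,W:car5-GO | queues: N=0 E=0 S=0 W=0

N: empty
E: empty
S: empty
W: empty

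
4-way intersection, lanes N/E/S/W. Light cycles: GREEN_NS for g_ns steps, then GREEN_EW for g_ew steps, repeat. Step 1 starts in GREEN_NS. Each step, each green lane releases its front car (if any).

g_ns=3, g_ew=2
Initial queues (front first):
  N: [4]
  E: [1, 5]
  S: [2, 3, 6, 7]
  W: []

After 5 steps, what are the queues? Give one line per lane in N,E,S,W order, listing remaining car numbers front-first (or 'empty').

Step 1 [NS]: N:car4-GO,E:wait,S:car2-GO,W:wait | queues: N=0 E=2 S=3 W=0
Step 2 [NS]: N:empty,E:wait,S:car3-GO,W:wait | queues: N=0 E=2 S=2 W=0
Step 3 [NS]: N:empty,E:wait,S:car6-GO,W:wait | queues: N=0 E=2 S=1 W=0
Step 4 [EW]: N:wait,E:car1-GO,S:wait,W:empty | queues: N=0 E=1 S=1 W=0
Step 5 [EW]: N:wait,E:car5-GO,S:wait,W:empty | queues: N=0 E=0 S=1 W=0

N: empty
E: empty
S: 7
W: empty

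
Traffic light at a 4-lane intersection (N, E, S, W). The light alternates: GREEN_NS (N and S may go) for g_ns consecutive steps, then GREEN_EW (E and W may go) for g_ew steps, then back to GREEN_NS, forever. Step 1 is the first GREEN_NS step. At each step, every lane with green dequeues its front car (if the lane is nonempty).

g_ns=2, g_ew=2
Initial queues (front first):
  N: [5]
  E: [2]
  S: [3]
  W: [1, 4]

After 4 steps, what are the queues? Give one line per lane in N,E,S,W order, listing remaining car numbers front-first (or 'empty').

Step 1 [NS]: N:car5-GO,E:wait,S:car3-GO,W:wait | queues: N=0 E=1 S=0 W=2
Step 2 [NS]: N:empty,E:wait,S:empty,W:wait | queues: N=0 E=1 S=0 W=2
Step 3 [EW]: N:wait,E:car2-GO,S:wait,W:car1-GO | queues: N=0 E=0 S=0 W=1
Step 4 [EW]: N:wait,E:empty,S:wait,W:car4-GO | queues: N=0 E=0 S=0 W=0

N: empty
E: empty
S: empty
W: empty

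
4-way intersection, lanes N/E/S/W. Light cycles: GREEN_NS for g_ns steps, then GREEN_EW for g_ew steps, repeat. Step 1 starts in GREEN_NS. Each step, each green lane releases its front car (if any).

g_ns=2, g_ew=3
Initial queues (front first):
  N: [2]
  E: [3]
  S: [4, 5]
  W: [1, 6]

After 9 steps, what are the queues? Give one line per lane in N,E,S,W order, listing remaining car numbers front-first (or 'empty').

Step 1 [NS]: N:car2-GO,E:wait,S:car4-GO,W:wait | queues: N=0 E=1 S=1 W=2
Step 2 [NS]: N:empty,E:wait,S:car5-GO,W:wait | queues: N=0 E=1 S=0 W=2
Step 3 [EW]: N:wait,E:car3-GO,S:wait,W:car1-GO | queues: N=0 E=0 S=0 W=1
Step 4 [EW]: N:wait,E:empty,S:wait,W:car6-GO | queues: N=0 E=0 S=0 W=0

N: empty
E: empty
S: empty
W: empty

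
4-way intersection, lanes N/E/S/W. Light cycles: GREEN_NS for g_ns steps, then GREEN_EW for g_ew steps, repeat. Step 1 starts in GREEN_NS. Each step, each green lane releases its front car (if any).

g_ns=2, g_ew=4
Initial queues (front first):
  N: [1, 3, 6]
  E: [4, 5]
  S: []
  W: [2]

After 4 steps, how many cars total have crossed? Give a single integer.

Answer: 5

Derivation:
Step 1 [NS]: N:car1-GO,E:wait,S:empty,W:wait | queues: N=2 E=2 S=0 W=1
Step 2 [NS]: N:car3-GO,E:wait,S:empty,W:wait | queues: N=1 E=2 S=0 W=1
Step 3 [EW]: N:wait,E:car4-GO,S:wait,W:car2-GO | queues: N=1 E=1 S=0 W=0
Step 4 [EW]: N:wait,E:car5-GO,S:wait,W:empty | queues: N=1 E=0 S=0 W=0
Cars crossed by step 4: 5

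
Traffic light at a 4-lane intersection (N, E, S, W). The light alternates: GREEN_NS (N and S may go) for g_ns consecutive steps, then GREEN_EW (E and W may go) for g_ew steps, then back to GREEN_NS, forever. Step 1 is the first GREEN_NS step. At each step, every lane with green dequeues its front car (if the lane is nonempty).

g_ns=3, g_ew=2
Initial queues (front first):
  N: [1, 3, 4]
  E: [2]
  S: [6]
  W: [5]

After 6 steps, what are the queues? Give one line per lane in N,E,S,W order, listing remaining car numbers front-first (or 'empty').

Step 1 [NS]: N:car1-GO,E:wait,S:car6-GO,W:wait | queues: N=2 E=1 S=0 W=1
Step 2 [NS]: N:car3-GO,E:wait,S:empty,W:wait | queues: N=1 E=1 S=0 W=1
Step 3 [NS]: N:car4-GO,E:wait,S:empty,W:wait | queues: N=0 E=1 S=0 W=1
Step 4 [EW]: N:wait,E:car2-GO,S:wait,W:car5-GO | queues: N=0 E=0 S=0 W=0

N: empty
E: empty
S: empty
W: empty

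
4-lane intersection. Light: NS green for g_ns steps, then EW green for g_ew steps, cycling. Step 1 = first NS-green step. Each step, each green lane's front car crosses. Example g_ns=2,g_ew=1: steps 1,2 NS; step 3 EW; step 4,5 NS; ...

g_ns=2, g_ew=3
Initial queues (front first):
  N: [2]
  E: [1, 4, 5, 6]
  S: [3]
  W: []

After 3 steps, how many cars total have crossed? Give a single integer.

Step 1 [NS]: N:car2-GO,E:wait,S:car3-GO,W:wait | queues: N=0 E=4 S=0 W=0
Step 2 [NS]: N:empty,E:wait,S:empty,W:wait | queues: N=0 E=4 S=0 W=0
Step 3 [EW]: N:wait,E:car1-GO,S:wait,W:empty | queues: N=0 E=3 S=0 W=0
Cars crossed by step 3: 3

Answer: 3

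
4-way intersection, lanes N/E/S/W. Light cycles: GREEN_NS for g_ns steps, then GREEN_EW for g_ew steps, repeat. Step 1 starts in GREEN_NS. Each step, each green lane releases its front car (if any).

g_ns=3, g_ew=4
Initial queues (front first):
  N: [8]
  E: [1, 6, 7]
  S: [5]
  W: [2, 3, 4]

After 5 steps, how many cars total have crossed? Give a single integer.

Step 1 [NS]: N:car8-GO,E:wait,S:car5-GO,W:wait | queues: N=0 E=3 S=0 W=3
Step 2 [NS]: N:empty,E:wait,S:empty,W:wait | queues: N=0 E=3 S=0 W=3
Step 3 [NS]: N:empty,E:wait,S:empty,W:wait | queues: N=0 E=3 S=0 W=3
Step 4 [EW]: N:wait,E:car1-GO,S:wait,W:car2-GO | queues: N=0 E=2 S=0 W=2
Step 5 [EW]: N:wait,E:car6-GO,S:wait,W:car3-GO | queues: N=0 E=1 S=0 W=1
Cars crossed by step 5: 6

Answer: 6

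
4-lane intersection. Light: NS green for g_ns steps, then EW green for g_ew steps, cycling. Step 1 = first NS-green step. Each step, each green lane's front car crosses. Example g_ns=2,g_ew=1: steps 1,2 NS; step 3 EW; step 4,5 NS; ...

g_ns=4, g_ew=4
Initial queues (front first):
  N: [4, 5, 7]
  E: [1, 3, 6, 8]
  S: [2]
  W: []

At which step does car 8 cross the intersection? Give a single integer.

Step 1 [NS]: N:car4-GO,E:wait,S:car2-GO,W:wait | queues: N=2 E=4 S=0 W=0
Step 2 [NS]: N:car5-GO,E:wait,S:empty,W:wait | queues: N=1 E=4 S=0 W=0
Step 3 [NS]: N:car7-GO,E:wait,S:empty,W:wait | queues: N=0 E=4 S=0 W=0
Step 4 [NS]: N:empty,E:wait,S:empty,W:wait | queues: N=0 E=4 S=0 W=0
Step 5 [EW]: N:wait,E:car1-GO,S:wait,W:empty | queues: N=0 E=3 S=0 W=0
Step 6 [EW]: N:wait,E:car3-GO,S:wait,W:empty | queues: N=0 E=2 S=0 W=0
Step 7 [EW]: N:wait,E:car6-GO,S:wait,W:empty | queues: N=0 E=1 S=0 W=0
Step 8 [EW]: N:wait,E:car8-GO,S:wait,W:empty | queues: N=0 E=0 S=0 W=0
Car 8 crosses at step 8

8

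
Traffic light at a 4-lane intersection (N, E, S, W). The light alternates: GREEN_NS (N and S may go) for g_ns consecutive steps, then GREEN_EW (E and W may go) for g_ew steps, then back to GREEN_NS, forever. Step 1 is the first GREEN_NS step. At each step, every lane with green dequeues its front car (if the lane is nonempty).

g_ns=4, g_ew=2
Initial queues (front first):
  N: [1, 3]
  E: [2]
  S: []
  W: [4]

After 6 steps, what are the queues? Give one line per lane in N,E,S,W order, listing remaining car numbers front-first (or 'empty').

Step 1 [NS]: N:car1-GO,E:wait,S:empty,W:wait | queues: N=1 E=1 S=0 W=1
Step 2 [NS]: N:car3-GO,E:wait,S:empty,W:wait | queues: N=0 E=1 S=0 W=1
Step 3 [NS]: N:empty,E:wait,S:empty,W:wait | queues: N=0 E=1 S=0 W=1
Step 4 [NS]: N:empty,E:wait,S:empty,W:wait | queues: N=0 E=1 S=0 W=1
Step 5 [EW]: N:wait,E:car2-GO,S:wait,W:car4-GO | queues: N=0 E=0 S=0 W=0

N: empty
E: empty
S: empty
W: empty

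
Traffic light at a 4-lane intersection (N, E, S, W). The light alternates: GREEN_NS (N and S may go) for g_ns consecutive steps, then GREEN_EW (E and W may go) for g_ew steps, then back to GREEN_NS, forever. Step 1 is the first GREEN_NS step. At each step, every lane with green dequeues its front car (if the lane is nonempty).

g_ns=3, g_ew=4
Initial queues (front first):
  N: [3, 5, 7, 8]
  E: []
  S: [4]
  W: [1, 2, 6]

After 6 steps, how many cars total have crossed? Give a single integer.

Step 1 [NS]: N:car3-GO,E:wait,S:car4-GO,W:wait | queues: N=3 E=0 S=0 W=3
Step 2 [NS]: N:car5-GO,E:wait,S:empty,W:wait | queues: N=2 E=0 S=0 W=3
Step 3 [NS]: N:car7-GO,E:wait,S:empty,W:wait | queues: N=1 E=0 S=0 W=3
Step 4 [EW]: N:wait,E:empty,S:wait,W:car1-GO | queues: N=1 E=0 S=0 W=2
Step 5 [EW]: N:wait,E:empty,S:wait,W:car2-GO | queues: N=1 E=0 S=0 W=1
Step 6 [EW]: N:wait,E:empty,S:wait,W:car6-GO | queues: N=1 E=0 S=0 W=0
Cars crossed by step 6: 7

Answer: 7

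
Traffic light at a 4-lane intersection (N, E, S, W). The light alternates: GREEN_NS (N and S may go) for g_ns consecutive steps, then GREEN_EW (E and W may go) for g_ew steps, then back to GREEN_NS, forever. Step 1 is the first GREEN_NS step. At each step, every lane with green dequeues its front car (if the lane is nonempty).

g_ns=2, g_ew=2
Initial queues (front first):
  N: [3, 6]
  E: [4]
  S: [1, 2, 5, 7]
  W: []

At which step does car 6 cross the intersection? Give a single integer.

Step 1 [NS]: N:car3-GO,E:wait,S:car1-GO,W:wait | queues: N=1 E=1 S=3 W=0
Step 2 [NS]: N:car6-GO,E:wait,S:car2-GO,W:wait | queues: N=0 E=1 S=2 W=0
Step 3 [EW]: N:wait,E:car4-GO,S:wait,W:empty | queues: N=0 E=0 S=2 W=0
Step 4 [EW]: N:wait,E:empty,S:wait,W:empty | queues: N=0 E=0 S=2 W=0
Step 5 [NS]: N:empty,E:wait,S:car5-GO,W:wait | queues: N=0 E=0 S=1 W=0
Step 6 [NS]: N:empty,E:wait,S:car7-GO,W:wait | queues: N=0 E=0 S=0 W=0
Car 6 crosses at step 2

2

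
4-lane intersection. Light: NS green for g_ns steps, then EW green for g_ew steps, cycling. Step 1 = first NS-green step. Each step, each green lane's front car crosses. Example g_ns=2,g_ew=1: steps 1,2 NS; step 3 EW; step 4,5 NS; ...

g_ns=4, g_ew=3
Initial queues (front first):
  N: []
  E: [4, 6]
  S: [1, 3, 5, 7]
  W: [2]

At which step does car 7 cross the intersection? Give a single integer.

Step 1 [NS]: N:empty,E:wait,S:car1-GO,W:wait | queues: N=0 E=2 S=3 W=1
Step 2 [NS]: N:empty,E:wait,S:car3-GO,W:wait | queues: N=0 E=2 S=2 W=1
Step 3 [NS]: N:empty,E:wait,S:car5-GO,W:wait | queues: N=0 E=2 S=1 W=1
Step 4 [NS]: N:empty,E:wait,S:car7-GO,W:wait | queues: N=0 E=2 S=0 W=1
Step 5 [EW]: N:wait,E:car4-GO,S:wait,W:car2-GO | queues: N=0 E=1 S=0 W=0
Step 6 [EW]: N:wait,E:car6-GO,S:wait,W:empty | queues: N=0 E=0 S=0 W=0
Car 7 crosses at step 4

4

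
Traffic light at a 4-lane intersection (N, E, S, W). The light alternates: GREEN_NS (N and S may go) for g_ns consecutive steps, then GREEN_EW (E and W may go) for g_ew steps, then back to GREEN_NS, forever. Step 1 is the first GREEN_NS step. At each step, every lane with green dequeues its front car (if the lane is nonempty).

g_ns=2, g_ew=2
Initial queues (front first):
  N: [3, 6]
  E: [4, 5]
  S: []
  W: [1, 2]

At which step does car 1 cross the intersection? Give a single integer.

Step 1 [NS]: N:car3-GO,E:wait,S:empty,W:wait | queues: N=1 E=2 S=0 W=2
Step 2 [NS]: N:car6-GO,E:wait,S:empty,W:wait | queues: N=0 E=2 S=0 W=2
Step 3 [EW]: N:wait,E:car4-GO,S:wait,W:car1-GO | queues: N=0 E=1 S=0 W=1
Step 4 [EW]: N:wait,E:car5-GO,S:wait,W:car2-GO | queues: N=0 E=0 S=0 W=0
Car 1 crosses at step 3

3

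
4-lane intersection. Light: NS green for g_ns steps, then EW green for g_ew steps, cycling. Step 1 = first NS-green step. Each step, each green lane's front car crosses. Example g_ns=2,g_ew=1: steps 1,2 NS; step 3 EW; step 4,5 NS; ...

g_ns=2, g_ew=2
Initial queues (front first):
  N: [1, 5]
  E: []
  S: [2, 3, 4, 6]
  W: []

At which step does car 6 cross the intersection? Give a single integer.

Step 1 [NS]: N:car1-GO,E:wait,S:car2-GO,W:wait | queues: N=1 E=0 S=3 W=0
Step 2 [NS]: N:car5-GO,E:wait,S:car3-GO,W:wait | queues: N=0 E=0 S=2 W=0
Step 3 [EW]: N:wait,E:empty,S:wait,W:empty | queues: N=0 E=0 S=2 W=0
Step 4 [EW]: N:wait,E:empty,S:wait,W:empty | queues: N=0 E=0 S=2 W=0
Step 5 [NS]: N:empty,E:wait,S:car4-GO,W:wait | queues: N=0 E=0 S=1 W=0
Step 6 [NS]: N:empty,E:wait,S:car6-GO,W:wait | queues: N=0 E=0 S=0 W=0
Car 6 crosses at step 6

6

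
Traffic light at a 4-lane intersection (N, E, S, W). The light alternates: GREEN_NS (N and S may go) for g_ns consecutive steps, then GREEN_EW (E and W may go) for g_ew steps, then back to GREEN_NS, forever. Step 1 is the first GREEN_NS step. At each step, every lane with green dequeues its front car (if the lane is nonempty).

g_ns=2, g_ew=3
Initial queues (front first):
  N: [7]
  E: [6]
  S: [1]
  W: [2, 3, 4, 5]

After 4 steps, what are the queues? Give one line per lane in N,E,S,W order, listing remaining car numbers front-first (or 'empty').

Step 1 [NS]: N:car7-GO,E:wait,S:car1-GO,W:wait | queues: N=0 E=1 S=0 W=4
Step 2 [NS]: N:empty,E:wait,S:empty,W:wait | queues: N=0 E=1 S=0 W=4
Step 3 [EW]: N:wait,E:car6-GO,S:wait,W:car2-GO | queues: N=0 E=0 S=0 W=3
Step 4 [EW]: N:wait,E:empty,S:wait,W:car3-GO | queues: N=0 E=0 S=0 W=2

N: empty
E: empty
S: empty
W: 4 5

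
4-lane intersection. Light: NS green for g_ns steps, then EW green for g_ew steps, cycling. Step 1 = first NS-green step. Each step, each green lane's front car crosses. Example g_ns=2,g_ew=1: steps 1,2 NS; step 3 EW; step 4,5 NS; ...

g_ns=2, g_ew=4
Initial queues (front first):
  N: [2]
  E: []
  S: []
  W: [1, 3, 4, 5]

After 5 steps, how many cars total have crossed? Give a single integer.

Answer: 4

Derivation:
Step 1 [NS]: N:car2-GO,E:wait,S:empty,W:wait | queues: N=0 E=0 S=0 W=4
Step 2 [NS]: N:empty,E:wait,S:empty,W:wait | queues: N=0 E=0 S=0 W=4
Step 3 [EW]: N:wait,E:empty,S:wait,W:car1-GO | queues: N=0 E=0 S=0 W=3
Step 4 [EW]: N:wait,E:empty,S:wait,W:car3-GO | queues: N=0 E=0 S=0 W=2
Step 5 [EW]: N:wait,E:empty,S:wait,W:car4-GO | queues: N=0 E=0 S=0 W=1
Cars crossed by step 5: 4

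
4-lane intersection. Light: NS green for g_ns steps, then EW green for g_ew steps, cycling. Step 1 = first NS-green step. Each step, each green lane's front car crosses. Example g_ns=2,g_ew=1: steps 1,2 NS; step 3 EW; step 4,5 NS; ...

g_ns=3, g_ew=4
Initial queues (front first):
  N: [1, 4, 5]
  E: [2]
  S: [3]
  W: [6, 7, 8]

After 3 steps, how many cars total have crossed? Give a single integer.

Step 1 [NS]: N:car1-GO,E:wait,S:car3-GO,W:wait | queues: N=2 E=1 S=0 W=3
Step 2 [NS]: N:car4-GO,E:wait,S:empty,W:wait | queues: N=1 E=1 S=0 W=3
Step 3 [NS]: N:car5-GO,E:wait,S:empty,W:wait | queues: N=0 E=1 S=0 W=3
Cars crossed by step 3: 4

Answer: 4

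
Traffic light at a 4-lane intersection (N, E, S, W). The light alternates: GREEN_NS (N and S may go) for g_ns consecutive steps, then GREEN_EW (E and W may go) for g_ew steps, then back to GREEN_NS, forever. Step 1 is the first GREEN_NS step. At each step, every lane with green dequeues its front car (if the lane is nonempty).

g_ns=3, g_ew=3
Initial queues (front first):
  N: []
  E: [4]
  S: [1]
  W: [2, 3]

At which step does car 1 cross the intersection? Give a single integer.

Step 1 [NS]: N:empty,E:wait,S:car1-GO,W:wait | queues: N=0 E=1 S=0 W=2
Step 2 [NS]: N:empty,E:wait,S:empty,W:wait | queues: N=0 E=1 S=0 W=2
Step 3 [NS]: N:empty,E:wait,S:empty,W:wait | queues: N=0 E=1 S=0 W=2
Step 4 [EW]: N:wait,E:car4-GO,S:wait,W:car2-GO | queues: N=0 E=0 S=0 W=1
Step 5 [EW]: N:wait,E:empty,S:wait,W:car3-GO | queues: N=0 E=0 S=0 W=0
Car 1 crosses at step 1

1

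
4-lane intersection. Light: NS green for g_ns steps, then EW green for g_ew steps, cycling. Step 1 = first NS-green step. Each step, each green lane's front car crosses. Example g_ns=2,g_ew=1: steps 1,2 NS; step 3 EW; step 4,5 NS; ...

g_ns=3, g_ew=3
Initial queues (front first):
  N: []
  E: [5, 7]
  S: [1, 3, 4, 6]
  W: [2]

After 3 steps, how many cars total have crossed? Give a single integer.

Step 1 [NS]: N:empty,E:wait,S:car1-GO,W:wait | queues: N=0 E=2 S=3 W=1
Step 2 [NS]: N:empty,E:wait,S:car3-GO,W:wait | queues: N=0 E=2 S=2 W=1
Step 3 [NS]: N:empty,E:wait,S:car4-GO,W:wait | queues: N=0 E=2 S=1 W=1
Cars crossed by step 3: 3

Answer: 3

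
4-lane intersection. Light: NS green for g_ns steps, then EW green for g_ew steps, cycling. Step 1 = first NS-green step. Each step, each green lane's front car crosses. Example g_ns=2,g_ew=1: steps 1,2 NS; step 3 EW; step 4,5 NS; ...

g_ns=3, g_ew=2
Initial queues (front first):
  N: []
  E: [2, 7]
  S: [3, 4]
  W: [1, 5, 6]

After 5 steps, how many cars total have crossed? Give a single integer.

Step 1 [NS]: N:empty,E:wait,S:car3-GO,W:wait | queues: N=0 E=2 S=1 W=3
Step 2 [NS]: N:empty,E:wait,S:car4-GO,W:wait | queues: N=0 E=2 S=0 W=3
Step 3 [NS]: N:empty,E:wait,S:empty,W:wait | queues: N=0 E=2 S=0 W=3
Step 4 [EW]: N:wait,E:car2-GO,S:wait,W:car1-GO | queues: N=0 E=1 S=0 W=2
Step 5 [EW]: N:wait,E:car7-GO,S:wait,W:car5-GO | queues: N=0 E=0 S=0 W=1
Cars crossed by step 5: 6

Answer: 6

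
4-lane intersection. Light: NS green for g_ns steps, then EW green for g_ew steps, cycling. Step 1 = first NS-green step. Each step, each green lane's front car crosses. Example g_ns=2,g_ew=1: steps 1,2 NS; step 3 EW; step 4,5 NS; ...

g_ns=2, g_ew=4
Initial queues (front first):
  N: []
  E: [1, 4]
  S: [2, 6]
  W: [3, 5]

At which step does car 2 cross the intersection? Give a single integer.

Step 1 [NS]: N:empty,E:wait,S:car2-GO,W:wait | queues: N=0 E=2 S=1 W=2
Step 2 [NS]: N:empty,E:wait,S:car6-GO,W:wait | queues: N=0 E=2 S=0 W=2
Step 3 [EW]: N:wait,E:car1-GO,S:wait,W:car3-GO | queues: N=0 E=1 S=0 W=1
Step 4 [EW]: N:wait,E:car4-GO,S:wait,W:car5-GO | queues: N=0 E=0 S=0 W=0
Car 2 crosses at step 1

1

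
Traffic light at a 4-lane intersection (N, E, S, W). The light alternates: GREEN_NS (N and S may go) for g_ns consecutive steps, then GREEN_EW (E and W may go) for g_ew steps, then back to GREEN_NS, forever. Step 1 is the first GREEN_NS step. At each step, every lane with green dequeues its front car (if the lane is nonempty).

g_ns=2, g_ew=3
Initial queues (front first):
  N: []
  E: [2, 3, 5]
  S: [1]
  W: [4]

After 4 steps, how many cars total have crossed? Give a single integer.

Step 1 [NS]: N:empty,E:wait,S:car1-GO,W:wait | queues: N=0 E=3 S=0 W=1
Step 2 [NS]: N:empty,E:wait,S:empty,W:wait | queues: N=0 E=3 S=0 W=1
Step 3 [EW]: N:wait,E:car2-GO,S:wait,W:car4-GO | queues: N=0 E=2 S=0 W=0
Step 4 [EW]: N:wait,E:car3-GO,S:wait,W:empty | queues: N=0 E=1 S=0 W=0
Cars crossed by step 4: 4

Answer: 4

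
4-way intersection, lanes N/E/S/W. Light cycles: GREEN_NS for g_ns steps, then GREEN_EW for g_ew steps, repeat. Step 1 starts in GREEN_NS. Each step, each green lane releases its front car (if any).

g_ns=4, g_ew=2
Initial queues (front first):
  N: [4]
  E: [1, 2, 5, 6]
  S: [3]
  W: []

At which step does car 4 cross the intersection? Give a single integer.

Step 1 [NS]: N:car4-GO,E:wait,S:car3-GO,W:wait | queues: N=0 E=4 S=0 W=0
Step 2 [NS]: N:empty,E:wait,S:empty,W:wait | queues: N=0 E=4 S=0 W=0
Step 3 [NS]: N:empty,E:wait,S:empty,W:wait | queues: N=0 E=4 S=0 W=0
Step 4 [NS]: N:empty,E:wait,S:empty,W:wait | queues: N=0 E=4 S=0 W=0
Step 5 [EW]: N:wait,E:car1-GO,S:wait,W:empty | queues: N=0 E=3 S=0 W=0
Step 6 [EW]: N:wait,E:car2-GO,S:wait,W:empty | queues: N=0 E=2 S=0 W=0
Step 7 [NS]: N:empty,E:wait,S:empty,W:wait | queues: N=0 E=2 S=0 W=0
Step 8 [NS]: N:empty,E:wait,S:empty,W:wait | queues: N=0 E=2 S=0 W=0
Step 9 [NS]: N:empty,E:wait,S:empty,W:wait | queues: N=0 E=2 S=0 W=0
Step 10 [NS]: N:empty,E:wait,S:empty,W:wait | queues: N=0 E=2 S=0 W=0
Step 11 [EW]: N:wait,E:car5-GO,S:wait,W:empty | queues: N=0 E=1 S=0 W=0
Step 12 [EW]: N:wait,E:car6-GO,S:wait,W:empty | queues: N=0 E=0 S=0 W=0
Car 4 crosses at step 1

1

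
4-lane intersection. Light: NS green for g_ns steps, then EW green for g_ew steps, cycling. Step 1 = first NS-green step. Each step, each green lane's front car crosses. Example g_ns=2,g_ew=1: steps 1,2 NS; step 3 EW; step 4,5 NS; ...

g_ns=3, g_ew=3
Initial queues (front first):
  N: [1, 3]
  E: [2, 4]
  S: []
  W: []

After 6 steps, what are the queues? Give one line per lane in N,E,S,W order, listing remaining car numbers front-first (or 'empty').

Step 1 [NS]: N:car1-GO,E:wait,S:empty,W:wait | queues: N=1 E=2 S=0 W=0
Step 2 [NS]: N:car3-GO,E:wait,S:empty,W:wait | queues: N=0 E=2 S=0 W=0
Step 3 [NS]: N:empty,E:wait,S:empty,W:wait | queues: N=0 E=2 S=0 W=0
Step 4 [EW]: N:wait,E:car2-GO,S:wait,W:empty | queues: N=0 E=1 S=0 W=0
Step 5 [EW]: N:wait,E:car4-GO,S:wait,W:empty | queues: N=0 E=0 S=0 W=0

N: empty
E: empty
S: empty
W: empty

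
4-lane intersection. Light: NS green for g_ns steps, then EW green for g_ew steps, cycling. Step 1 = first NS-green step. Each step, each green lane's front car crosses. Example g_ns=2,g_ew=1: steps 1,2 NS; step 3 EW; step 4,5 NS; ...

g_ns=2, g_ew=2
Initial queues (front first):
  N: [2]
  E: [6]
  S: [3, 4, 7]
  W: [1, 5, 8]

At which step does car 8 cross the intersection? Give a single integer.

Step 1 [NS]: N:car2-GO,E:wait,S:car3-GO,W:wait | queues: N=0 E=1 S=2 W=3
Step 2 [NS]: N:empty,E:wait,S:car4-GO,W:wait | queues: N=0 E=1 S=1 W=3
Step 3 [EW]: N:wait,E:car6-GO,S:wait,W:car1-GO | queues: N=0 E=0 S=1 W=2
Step 4 [EW]: N:wait,E:empty,S:wait,W:car5-GO | queues: N=0 E=0 S=1 W=1
Step 5 [NS]: N:empty,E:wait,S:car7-GO,W:wait | queues: N=0 E=0 S=0 W=1
Step 6 [NS]: N:empty,E:wait,S:empty,W:wait | queues: N=0 E=0 S=0 W=1
Step 7 [EW]: N:wait,E:empty,S:wait,W:car8-GO | queues: N=0 E=0 S=0 W=0
Car 8 crosses at step 7

7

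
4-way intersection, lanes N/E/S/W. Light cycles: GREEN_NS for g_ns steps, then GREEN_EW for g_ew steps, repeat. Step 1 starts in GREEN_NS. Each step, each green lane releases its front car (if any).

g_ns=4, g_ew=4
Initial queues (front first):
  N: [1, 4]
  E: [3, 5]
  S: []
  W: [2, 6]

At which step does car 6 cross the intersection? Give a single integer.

Step 1 [NS]: N:car1-GO,E:wait,S:empty,W:wait | queues: N=1 E=2 S=0 W=2
Step 2 [NS]: N:car4-GO,E:wait,S:empty,W:wait | queues: N=0 E=2 S=0 W=2
Step 3 [NS]: N:empty,E:wait,S:empty,W:wait | queues: N=0 E=2 S=0 W=2
Step 4 [NS]: N:empty,E:wait,S:empty,W:wait | queues: N=0 E=2 S=0 W=2
Step 5 [EW]: N:wait,E:car3-GO,S:wait,W:car2-GO | queues: N=0 E=1 S=0 W=1
Step 6 [EW]: N:wait,E:car5-GO,S:wait,W:car6-GO | queues: N=0 E=0 S=0 W=0
Car 6 crosses at step 6

6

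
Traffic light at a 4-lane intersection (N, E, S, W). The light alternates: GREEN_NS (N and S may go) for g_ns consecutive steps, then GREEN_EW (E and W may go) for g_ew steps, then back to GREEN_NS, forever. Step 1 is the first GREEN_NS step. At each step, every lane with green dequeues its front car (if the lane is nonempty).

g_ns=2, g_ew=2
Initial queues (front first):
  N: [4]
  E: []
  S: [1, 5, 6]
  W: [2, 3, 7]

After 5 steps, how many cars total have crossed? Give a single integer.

Step 1 [NS]: N:car4-GO,E:wait,S:car1-GO,W:wait | queues: N=0 E=0 S=2 W=3
Step 2 [NS]: N:empty,E:wait,S:car5-GO,W:wait | queues: N=0 E=0 S=1 W=3
Step 3 [EW]: N:wait,E:empty,S:wait,W:car2-GO | queues: N=0 E=0 S=1 W=2
Step 4 [EW]: N:wait,E:empty,S:wait,W:car3-GO | queues: N=0 E=0 S=1 W=1
Step 5 [NS]: N:empty,E:wait,S:car6-GO,W:wait | queues: N=0 E=0 S=0 W=1
Cars crossed by step 5: 6

Answer: 6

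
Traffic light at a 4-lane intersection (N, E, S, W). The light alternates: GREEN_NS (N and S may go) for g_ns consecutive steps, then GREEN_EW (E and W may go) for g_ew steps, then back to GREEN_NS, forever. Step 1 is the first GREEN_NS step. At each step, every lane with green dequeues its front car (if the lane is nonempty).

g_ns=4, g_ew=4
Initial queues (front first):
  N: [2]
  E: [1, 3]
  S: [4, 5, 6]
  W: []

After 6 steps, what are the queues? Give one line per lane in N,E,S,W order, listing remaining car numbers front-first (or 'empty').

Step 1 [NS]: N:car2-GO,E:wait,S:car4-GO,W:wait | queues: N=0 E=2 S=2 W=0
Step 2 [NS]: N:empty,E:wait,S:car5-GO,W:wait | queues: N=0 E=2 S=1 W=0
Step 3 [NS]: N:empty,E:wait,S:car6-GO,W:wait | queues: N=0 E=2 S=0 W=0
Step 4 [NS]: N:empty,E:wait,S:empty,W:wait | queues: N=0 E=2 S=0 W=0
Step 5 [EW]: N:wait,E:car1-GO,S:wait,W:empty | queues: N=0 E=1 S=0 W=0
Step 6 [EW]: N:wait,E:car3-GO,S:wait,W:empty | queues: N=0 E=0 S=0 W=0

N: empty
E: empty
S: empty
W: empty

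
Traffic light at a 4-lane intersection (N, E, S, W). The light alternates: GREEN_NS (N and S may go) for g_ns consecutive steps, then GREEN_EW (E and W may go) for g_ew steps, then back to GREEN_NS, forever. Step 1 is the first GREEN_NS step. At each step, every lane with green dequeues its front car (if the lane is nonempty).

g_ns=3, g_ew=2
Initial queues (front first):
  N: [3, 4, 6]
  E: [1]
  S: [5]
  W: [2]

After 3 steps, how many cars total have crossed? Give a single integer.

Answer: 4

Derivation:
Step 1 [NS]: N:car3-GO,E:wait,S:car5-GO,W:wait | queues: N=2 E=1 S=0 W=1
Step 2 [NS]: N:car4-GO,E:wait,S:empty,W:wait | queues: N=1 E=1 S=0 W=1
Step 3 [NS]: N:car6-GO,E:wait,S:empty,W:wait | queues: N=0 E=1 S=0 W=1
Cars crossed by step 3: 4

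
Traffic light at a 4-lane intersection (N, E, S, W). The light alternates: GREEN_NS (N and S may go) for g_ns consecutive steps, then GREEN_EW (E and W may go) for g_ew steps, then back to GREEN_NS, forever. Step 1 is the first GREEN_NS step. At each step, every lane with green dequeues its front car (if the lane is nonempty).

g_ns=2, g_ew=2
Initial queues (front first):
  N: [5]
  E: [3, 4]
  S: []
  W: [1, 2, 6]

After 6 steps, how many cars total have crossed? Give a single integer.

Answer: 5

Derivation:
Step 1 [NS]: N:car5-GO,E:wait,S:empty,W:wait | queues: N=0 E=2 S=0 W=3
Step 2 [NS]: N:empty,E:wait,S:empty,W:wait | queues: N=0 E=2 S=0 W=3
Step 3 [EW]: N:wait,E:car3-GO,S:wait,W:car1-GO | queues: N=0 E=1 S=0 W=2
Step 4 [EW]: N:wait,E:car4-GO,S:wait,W:car2-GO | queues: N=0 E=0 S=0 W=1
Step 5 [NS]: N:empty,E:wait,S:empty,W:wait | queues: N=0 E=0 S=0 W=1
Step 6 [NS]: N:empty,E:wait,S:empty,W:wait | queues: N=0 E=0 S=0 W=1
Cars crossed by step 6: 5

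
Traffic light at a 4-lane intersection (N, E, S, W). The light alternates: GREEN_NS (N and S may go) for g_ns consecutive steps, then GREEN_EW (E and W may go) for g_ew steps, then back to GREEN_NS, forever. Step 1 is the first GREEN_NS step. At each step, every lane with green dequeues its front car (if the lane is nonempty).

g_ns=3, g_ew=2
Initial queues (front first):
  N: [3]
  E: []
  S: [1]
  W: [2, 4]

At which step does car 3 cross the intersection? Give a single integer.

Step 1 [NS]: N:car3-GO,E:wait,S:car1-GO,W:wait | queues: N=0 E=0 S=0 W=2
Step 2 [NS]: N:empty,E:wait,S:empty,W:wait | queues: N=0 E=0 S=0 W=2
Step 3 [NS]: N:empty,E:wait,S:empty,W:wait | queues: N=0 E=0 S=0 W=2
Step 4 [EW]: N:wait,E:empty,S:wait,W:car2-GO | queues: N=0 E=0 S=0 W=1
Step 5 [EW]: N:wait,E:empty,S:wait,W:car4-GO | queues: N=0 E=0 S=0 W=0
Car 3 crosses at step 1

1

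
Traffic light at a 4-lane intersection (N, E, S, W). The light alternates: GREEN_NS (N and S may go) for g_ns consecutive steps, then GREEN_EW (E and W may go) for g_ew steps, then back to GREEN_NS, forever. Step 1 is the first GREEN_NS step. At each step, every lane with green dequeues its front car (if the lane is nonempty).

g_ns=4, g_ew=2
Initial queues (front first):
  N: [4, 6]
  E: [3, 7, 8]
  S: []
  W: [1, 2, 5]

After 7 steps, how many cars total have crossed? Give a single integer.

Answer: 6

Derivation:
Step 1 [NS]: N:car4-GO,E:wait,S:empty,W:wait | queues: N=1 E=3 S=0 W=3
Step 2 [NS]: N:car6-GO,E:wait,S:empty,W:wait | queues: N=0 E=3 S=0 W=3
Step 3 [NS]: N:empty,E:wait,S:empty,W:wait | queues: N=0 E=3 S=0 W=3
Step 4 [NS]: N:empty,E:wait,S:empty,W:wait | queues: N=0 E=3 S=0 W=3
Step 5 [EW]: N:wait,E:car3-GO,S:wait,W:car1-GO | queues: N=0 E=2 S=0 W=2
Step 6 [EW]: N:wait,E:car7-GO,S:wait,W:car2-GO | queues: N=0 E=1 S=0 W=1
Step 7 [NS]: N:empty,E:wait,S:empty,W:wait | queues: N=0 E=1 S=0 W=1
Cars crossed by step 7: 6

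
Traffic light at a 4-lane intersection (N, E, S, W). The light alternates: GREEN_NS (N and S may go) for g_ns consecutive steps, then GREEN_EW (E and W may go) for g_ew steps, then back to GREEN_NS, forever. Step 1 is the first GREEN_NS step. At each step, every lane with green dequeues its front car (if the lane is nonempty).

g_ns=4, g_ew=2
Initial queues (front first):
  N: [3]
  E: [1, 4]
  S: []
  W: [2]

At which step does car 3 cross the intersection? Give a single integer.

Step 1 [NS]: N:car3-GO,E:wait,S:empty,W:wait | queues: N=0 E=2 S=0 W=1
Step 2 [NS]: N:empty,E:wait,S:empty,W:wait | queues: N=0 E=2 S=0 W=1
Step 3 [NS]: N:empty,E:wait,S:empty,W:wait | queues: N=0 E=2 S=0 W=1
Step 4 [NS]: N:empty,E:wait,S:empty,W:wait | queues: N=0 E=2 S=0 W=1
Step 5 [EW]: N:wait,E:car1-GO,S:wait,W:car2-GO | queues: N=0 E=1 S=0 W=0
Step 6 [EW]: N:wait,E:car4-GO,S:wait,W:empty | queues: N=0 E=0 S=0 W=0
Car 3 crosses at step 1

1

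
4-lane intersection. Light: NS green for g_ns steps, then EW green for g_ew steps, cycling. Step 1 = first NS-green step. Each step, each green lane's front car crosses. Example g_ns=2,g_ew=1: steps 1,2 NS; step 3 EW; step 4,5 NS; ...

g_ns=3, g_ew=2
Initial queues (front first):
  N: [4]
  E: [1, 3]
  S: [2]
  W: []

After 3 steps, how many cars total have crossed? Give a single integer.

Answer: 2

Derivation:
Step 1 [NS]: N:car4-GO,E:wait,S:car2-GO,W:wait | queues: N=0 E=2 S=0 W=0
Step 2 [NS]: N:empty,E:wait,S:empty,W:wait | queues: N=0 E=2 S=0 W=0
Step 3 [NS]: N:empty,E:wait,S:empty,W:wait | queues: N=0 E=2 S=0 W=0
Cars crossed by step 3: 2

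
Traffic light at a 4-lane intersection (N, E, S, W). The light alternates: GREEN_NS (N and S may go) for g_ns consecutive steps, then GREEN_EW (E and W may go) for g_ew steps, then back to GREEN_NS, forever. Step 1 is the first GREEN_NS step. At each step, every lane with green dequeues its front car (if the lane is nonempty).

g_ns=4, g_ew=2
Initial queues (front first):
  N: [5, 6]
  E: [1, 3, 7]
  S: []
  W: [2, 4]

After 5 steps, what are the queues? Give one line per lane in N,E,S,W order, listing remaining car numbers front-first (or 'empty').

Step 1 [NS]: N:car5-GO,E:wait,S:empty,W:wait | queues: N=1 E=3 S=0 W=2
Step 2 [NS]: N:car6-GO,E:wait,S:empty,W:wait | queues: N=0 E=3 S=0 W=2
Step 3 [NS]: N:empty,E:wait,S:empty,W:wait | queues: N=0 E=3 S=0 W=2
Step 4 [NS]: N:empty,E:wait,S:empty,W:wait | queues: N=0 E=3 S=0 W=2
Step 5 [EW]: N:wait,E:car1-GO,S:wait,W:car2-GO | queues: N=0 E=2 S=0 W=1

N: empty
E: 3 7
S: empty
W: 4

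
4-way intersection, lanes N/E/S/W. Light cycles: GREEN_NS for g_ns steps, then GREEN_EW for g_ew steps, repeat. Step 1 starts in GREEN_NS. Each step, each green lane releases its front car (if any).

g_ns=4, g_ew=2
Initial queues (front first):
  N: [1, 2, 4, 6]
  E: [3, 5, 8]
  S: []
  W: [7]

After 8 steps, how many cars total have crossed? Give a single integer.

Answer: 7

Derivation:
Step 1 [NS]: N:car1-GO,E:wait,S:empty,W:wait | queues: N=3 E=3 S=0 W=1
Step 2 [NS]: N:car2-GO,E:wait,S:empty,W:wait | queues: N=2 E=3 S=0 W=1
Step 3 [NS]: N:car4-GO,E:wait,S:empty,W:wait | queues: N=1 E=3 S=0 W=1
Step 4 [NS]: N:car6-GO,E:wait,S:empty,W:wait | queues: N=0 E=3 S=0 W=1
Step 5 [EW]: N:wait,E:car3-GO,S:wait,W:car7-GO | queues: N=0 E=2 S=0 W=0
Step 6 [EW]: N:wait,E:car5-GO,S:wait,W:empty | queues: N=0 E=1 S=0 W=0
Step 7 [NS]: N:empty,E:wait,S:empty,W:wait | queues: N=0 E=1 S=0 W=0
Step 8 [NS]: N:empty,E:wait,S:empty,W:wait | queues: N=0 E=1 S=0 W=0
Cars crossed by step 8: 7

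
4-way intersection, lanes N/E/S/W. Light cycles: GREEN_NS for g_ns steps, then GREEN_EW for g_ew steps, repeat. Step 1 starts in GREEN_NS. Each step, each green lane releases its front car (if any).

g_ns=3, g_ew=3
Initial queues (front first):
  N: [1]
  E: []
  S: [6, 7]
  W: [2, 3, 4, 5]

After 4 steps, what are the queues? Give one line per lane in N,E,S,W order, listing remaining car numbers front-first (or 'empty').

Step 1 [NS]: N:car1-GO,E:wait,S:car6-GO,W:wait | queues: N=0 E=0 S=1 W=4
Step 2 [NS]: N:empty,E:wait,S:car7-GO,W:wait | queues: N=0 E=0 S=0 W=4
Step 3 [NS]: N:empty,E:wait,S:empty,W:wait | queues: N=0 E=0 S=0 W=4
Step 4 [EW]: N:wait,E:empty,S:wait,W:car2-GO | queues: N=0 E=0 S=0 W=3

N: empty
E: empty
S: empty
W: 3 4 5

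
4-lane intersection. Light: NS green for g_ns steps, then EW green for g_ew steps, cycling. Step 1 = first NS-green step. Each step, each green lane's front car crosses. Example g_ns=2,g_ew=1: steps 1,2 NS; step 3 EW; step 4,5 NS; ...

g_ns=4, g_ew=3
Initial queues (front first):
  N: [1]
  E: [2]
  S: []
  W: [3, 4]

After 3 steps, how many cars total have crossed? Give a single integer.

Answer: 1

Derivation:
Step 1 [NS]: N:car1-GO,E:wait,S:empty,W:wait | queues: N=0 E=1 S=0 W=2
Step 2 [NS]: N:empty,E:wait,S:empty,W:wait | queues: N=0 E=1 S=0 W=2
Step 3 [NS]: N:empty,E:wait,S:empty,W:wait | queues: N=0 E=1 S=0 W=2
Cars crossed by step 3: 1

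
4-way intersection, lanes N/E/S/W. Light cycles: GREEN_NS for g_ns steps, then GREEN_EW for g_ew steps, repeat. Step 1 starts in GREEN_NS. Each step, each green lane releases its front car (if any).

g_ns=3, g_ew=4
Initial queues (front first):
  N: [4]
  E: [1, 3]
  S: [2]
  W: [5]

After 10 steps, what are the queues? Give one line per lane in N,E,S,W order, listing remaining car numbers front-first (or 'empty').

Step 1 [NS]: N:car4-GO,E:wait,S:car2-GO,W:wait | queues: N=0 E=2 S=0 W=1
Step 2 [NS]: N:empty,E:wait,S:empty,W:wait | queues: N=0 E=2 S=0 W=1
Step 3 [NS]: N:empty,E:wait,S:empty,W:wait | queues: N=0 E=2 S=0 W=1
Step 4 [EW]: N:wait,E:car1-GO,S:wait,W:car5-GO | queues: N=0 E=1 S=0 W=0
Step 5 [EW]: N:wait,E:car3-GO,S:wait,W:empty | queues: N=0 E=0 S=0 W=0

N: empty
E: empty
S: empty
W: empty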